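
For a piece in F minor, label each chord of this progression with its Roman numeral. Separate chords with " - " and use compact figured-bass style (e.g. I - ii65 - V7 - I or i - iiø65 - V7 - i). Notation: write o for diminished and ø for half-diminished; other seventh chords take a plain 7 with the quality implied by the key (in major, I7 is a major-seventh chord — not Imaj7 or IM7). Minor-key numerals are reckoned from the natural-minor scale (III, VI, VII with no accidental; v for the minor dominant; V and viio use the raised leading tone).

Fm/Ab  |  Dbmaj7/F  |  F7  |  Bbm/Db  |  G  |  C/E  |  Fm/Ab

i6 - VI65 - V7/iv - iv6 - V/V - V6 - i6

Fm/Ab: root F is the tonic; minor triad there is i6.
Dbmaj7/F: major seventh chord on Db = scale degree 6 → VI65.
F7: a dominant seventh chord on F, the applied dominant of iv → V7/iv.
Bbm/Db: minor triad on Bb = scale degree 4 → iv6.
G: chromatic; G is V of V, so V/V.
C/E: root C is the dominant; major triad there is V6.
Fm/Ab: root F is the tonic; minor triad there is i6.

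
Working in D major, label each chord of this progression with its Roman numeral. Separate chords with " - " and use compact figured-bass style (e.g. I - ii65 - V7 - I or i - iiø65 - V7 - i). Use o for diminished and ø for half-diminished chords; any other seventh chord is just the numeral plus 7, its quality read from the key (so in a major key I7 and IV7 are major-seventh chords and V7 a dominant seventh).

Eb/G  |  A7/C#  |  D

Eb/G: Eb with this quality isn't in the key; a major triad on b2 is the Neapolitan sixth, bII6 (third, G, in the bass — hence the 6).
A7/C#: dominant seventh chord on A = scale degree 5 → V65.
D: root D is the tonic; major triad there is I.

bII6 - V65 - I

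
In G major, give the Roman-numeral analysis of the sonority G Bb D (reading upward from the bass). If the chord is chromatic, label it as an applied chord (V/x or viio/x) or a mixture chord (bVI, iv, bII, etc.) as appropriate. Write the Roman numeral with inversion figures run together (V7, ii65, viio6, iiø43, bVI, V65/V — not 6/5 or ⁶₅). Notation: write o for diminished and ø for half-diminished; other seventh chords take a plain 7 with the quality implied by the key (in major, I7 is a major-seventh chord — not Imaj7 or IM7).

i

The pitches G-Bb-D form a minor triad rooted on G.
G is the first degree of G major. This is the minor tonic, borrowed from the parallel minor.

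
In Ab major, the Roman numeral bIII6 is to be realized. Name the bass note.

bIII in Ab major has root Cb; the chord is Cb-Eb-Gb.
The figure 6 means first inversion — the third is in the bass.

Eb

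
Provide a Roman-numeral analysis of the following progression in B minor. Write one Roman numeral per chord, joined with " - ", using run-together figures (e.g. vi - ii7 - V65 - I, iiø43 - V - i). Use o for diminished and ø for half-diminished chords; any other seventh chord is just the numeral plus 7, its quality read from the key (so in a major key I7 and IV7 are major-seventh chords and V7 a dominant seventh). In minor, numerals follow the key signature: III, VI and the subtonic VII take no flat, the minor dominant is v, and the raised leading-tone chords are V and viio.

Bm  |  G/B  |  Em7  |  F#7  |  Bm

i - VI6 - iv7 - V7 - i

Bm has root B, degree 1 in B minor, so i.
G/B: root G is the submediant; major triad there is VI6.
Em7: minor seventh chord on E = scale degree 4 → iv7.
F#7: root F# is the dominant; dominant seventh chord there is V7.
Bm: minor triad on B = scale degree 1 → i.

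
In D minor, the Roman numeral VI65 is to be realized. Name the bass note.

VI in D minor has root Bb; the chord is Bb-D-F-A.
The figure 65 means first inversion — the third is in the bass.

D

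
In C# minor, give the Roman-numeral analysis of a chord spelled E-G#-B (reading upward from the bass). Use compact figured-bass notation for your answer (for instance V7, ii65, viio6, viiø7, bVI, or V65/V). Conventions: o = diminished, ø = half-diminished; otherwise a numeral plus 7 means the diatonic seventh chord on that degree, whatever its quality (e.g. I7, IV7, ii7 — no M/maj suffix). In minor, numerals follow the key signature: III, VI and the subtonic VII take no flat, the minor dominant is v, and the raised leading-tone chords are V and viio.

Stacked in thirds the chord is E-G#-B: a major triad on E.
In C# minor, E is the mediant; the diatonic major triad there is III.

III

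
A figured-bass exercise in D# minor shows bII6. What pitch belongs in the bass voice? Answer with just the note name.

bII in D# minor has root E; the chord is E-G#-B.
The figure 6 means first inversion — the third is in the bass.

G#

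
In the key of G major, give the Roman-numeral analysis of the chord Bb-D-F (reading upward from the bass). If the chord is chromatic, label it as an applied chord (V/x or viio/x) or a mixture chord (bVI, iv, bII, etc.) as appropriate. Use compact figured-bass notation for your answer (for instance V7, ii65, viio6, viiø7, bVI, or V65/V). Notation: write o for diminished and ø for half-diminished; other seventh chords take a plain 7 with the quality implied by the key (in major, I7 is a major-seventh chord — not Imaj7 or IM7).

bIII

The pitches Bb-D-F form a major triad rooted on Bb.
Bb is the lowered third degree of G major (diatonic 3 would be B). This is a major triad on the lowered third degree, borrowed from the parallel minor.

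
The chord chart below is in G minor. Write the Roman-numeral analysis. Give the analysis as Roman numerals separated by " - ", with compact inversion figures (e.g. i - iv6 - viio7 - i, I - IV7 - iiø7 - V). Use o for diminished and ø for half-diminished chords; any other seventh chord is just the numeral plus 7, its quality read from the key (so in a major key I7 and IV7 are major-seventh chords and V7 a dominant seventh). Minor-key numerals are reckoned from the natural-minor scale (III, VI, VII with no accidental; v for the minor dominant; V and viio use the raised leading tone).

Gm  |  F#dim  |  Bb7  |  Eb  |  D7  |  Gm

i - viio - V7/VI - VI - V7 - i

Gm: root G is the tonic; minor triad there is i.
F#dim has root F#, degree 7 in G minor, so viio.
Bb7: chromatic; Bb is V of VI, so V7/VI.
Eb: major triad on Eb = scale degree 6 → VI.
D7: dominant seventh chord on D = scale degree 5 → V7.
Gm: minor triad on G = scale degree 1 → i.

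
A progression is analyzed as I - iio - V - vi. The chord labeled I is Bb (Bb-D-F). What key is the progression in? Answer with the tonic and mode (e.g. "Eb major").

Bb major

The chord Bb is a major triad rooted on Bb; its label is I.
If Bb is scale degree 1 and the mode makes that degree carry a major triad, the tonic is Bb and the mode is major.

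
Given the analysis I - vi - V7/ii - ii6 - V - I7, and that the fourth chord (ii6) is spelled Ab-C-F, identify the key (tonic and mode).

The anchor chord is a minor triad on F, labeled ii6.
If F is scale degree 2 and the mode makes that degree carry a minor triad, the tonic is Eb and the mode is major.

Eb major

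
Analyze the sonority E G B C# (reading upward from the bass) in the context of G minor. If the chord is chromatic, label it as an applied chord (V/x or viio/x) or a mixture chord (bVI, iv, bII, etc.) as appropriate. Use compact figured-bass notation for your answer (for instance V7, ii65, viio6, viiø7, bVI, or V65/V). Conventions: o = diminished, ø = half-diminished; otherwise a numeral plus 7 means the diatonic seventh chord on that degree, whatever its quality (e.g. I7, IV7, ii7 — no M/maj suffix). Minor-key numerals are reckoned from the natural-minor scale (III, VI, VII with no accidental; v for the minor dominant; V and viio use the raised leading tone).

viiø65/V

Stacked in thirds the chord is C#-E-G-B: a half-diminished seventh chord on C#.
C# sits a half step below D (V in G minor); a diminished chord there is the applied leading-tone chord of V.
With E in the bass the chord is in first inversion, so the figured bass is 65.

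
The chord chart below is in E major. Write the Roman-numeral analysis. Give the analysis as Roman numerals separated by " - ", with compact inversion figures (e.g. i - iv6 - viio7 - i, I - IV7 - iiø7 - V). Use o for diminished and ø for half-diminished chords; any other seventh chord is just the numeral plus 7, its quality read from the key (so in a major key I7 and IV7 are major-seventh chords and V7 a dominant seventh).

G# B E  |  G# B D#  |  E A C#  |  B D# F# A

G#-B-E: major triad on E = scale degree 1 → I6.
G#-B-D#: root G# is the mediant; minor triad there is iii.
E-A-C# has root A, degree 4 in E major, so IV64.
B-D#-F#-A: dominant seventh chord on B = scale degree 5 → V7.

I6 - iii - IV64 - V7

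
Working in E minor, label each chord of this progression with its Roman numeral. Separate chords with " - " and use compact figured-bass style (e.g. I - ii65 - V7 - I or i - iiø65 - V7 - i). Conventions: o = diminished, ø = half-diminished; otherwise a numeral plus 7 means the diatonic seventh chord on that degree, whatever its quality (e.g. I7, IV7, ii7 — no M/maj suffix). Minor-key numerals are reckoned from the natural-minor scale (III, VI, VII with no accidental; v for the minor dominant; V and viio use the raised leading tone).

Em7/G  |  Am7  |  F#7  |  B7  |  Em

i65 - iv7 - V7/V - V7 - i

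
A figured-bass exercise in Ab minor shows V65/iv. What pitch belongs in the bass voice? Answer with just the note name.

C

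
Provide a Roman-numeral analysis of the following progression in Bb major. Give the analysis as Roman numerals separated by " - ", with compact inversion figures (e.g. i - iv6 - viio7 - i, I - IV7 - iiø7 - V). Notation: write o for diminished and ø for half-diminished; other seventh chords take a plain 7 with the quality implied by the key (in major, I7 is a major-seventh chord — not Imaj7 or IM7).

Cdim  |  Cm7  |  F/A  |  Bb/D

iio - ii7 - V6 - I6

Cdim: C with this quality isn't in the key; it's iio, borrowed from the parallel minor.
Cm7 has root C, degree 2 in Bb major, so ii7.
F/A: root F is the dominant; major triad there is V6.
Bb/D has root Bb, degree 1 in Bb major, so I6.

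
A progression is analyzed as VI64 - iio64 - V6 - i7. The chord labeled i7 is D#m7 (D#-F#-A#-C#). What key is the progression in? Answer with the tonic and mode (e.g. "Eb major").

i7 is given as D#-F#-A#-C# — a minor seventh chord with root D#.
If D# is scale degree 1 and the mode makes that degree carry a minor seventh chord, the tonic is D# and the mode is minor.

D# minor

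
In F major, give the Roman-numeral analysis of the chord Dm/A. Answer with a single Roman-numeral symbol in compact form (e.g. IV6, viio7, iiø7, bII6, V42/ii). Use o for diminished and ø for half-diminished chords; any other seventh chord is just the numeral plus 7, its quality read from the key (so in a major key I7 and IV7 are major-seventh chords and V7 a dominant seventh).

vi64

Stacked in thirds the chord is D-F-A: a minor triad on D.
In F major, D is the submediant; the diatonic minor triad there is vi.
With A in the bass the chord is in second inversion, so the figured bass is 64.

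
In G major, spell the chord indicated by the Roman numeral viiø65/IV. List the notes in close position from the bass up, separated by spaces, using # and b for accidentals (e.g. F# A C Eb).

D F A B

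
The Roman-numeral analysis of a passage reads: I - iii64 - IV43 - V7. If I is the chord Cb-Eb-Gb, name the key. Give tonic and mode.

Cb major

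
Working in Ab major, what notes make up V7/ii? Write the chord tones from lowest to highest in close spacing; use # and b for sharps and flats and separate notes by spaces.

V7/ii is a secondary dominant — the dominant seventh of ii. ii in Ab major is Bb, so the applied chord's root is F, a perfect fifth above.
Building a dominant seventh chord on F gives F-A-C-Eb.

F A C Eb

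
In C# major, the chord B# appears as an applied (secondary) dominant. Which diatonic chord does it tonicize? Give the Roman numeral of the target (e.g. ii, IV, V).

iii

The chord is a major triad on B#.
A dominant resolves down a perfect fifth: B# → E#. In C# major, E# is scale degree 3, i.e. iii.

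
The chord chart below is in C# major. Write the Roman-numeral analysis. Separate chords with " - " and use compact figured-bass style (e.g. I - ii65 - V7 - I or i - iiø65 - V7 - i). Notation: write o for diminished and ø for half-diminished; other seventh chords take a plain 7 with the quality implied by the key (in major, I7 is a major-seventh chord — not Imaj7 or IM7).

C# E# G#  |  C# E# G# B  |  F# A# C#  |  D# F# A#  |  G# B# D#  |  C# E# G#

C#-E#-G#: root C# is the tonic; major triad there is I.
C#-E#-G#-B: a dominant seventh chord on C#, the applied dominant of IV → V7/IV.
F#-A#-C#: root F# is the subdominant; major triad there is IV.
D#-F#-A#: root D# is the supertonic; minor triad there is ii.
G#-B#-D#: root G# is the dominant; major triad there is V.
C#-E#-G#: major triad on C# = scale degree 1 → I.

I - V7/IV - IV - ii - V - I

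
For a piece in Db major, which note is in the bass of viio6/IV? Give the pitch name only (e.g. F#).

Ab

The applied chord viio6/IV is rooted on F: F-Ab-Cb.
The figure 6 means first inversion — the third is in the bass.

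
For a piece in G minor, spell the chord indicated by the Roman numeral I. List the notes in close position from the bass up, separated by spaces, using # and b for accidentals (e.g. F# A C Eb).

G B D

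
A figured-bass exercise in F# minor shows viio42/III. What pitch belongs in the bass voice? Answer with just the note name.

The applied chord viio42/III is rooted on G#: G#-B-D-F.
The figure 42 means third inversion — the seventh is in the bass.

F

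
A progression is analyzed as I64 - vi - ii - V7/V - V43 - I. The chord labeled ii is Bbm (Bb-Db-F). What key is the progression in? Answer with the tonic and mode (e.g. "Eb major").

Ab major

The chord Bbm is a minor triad rooted on Bb; its label is ii.
ii on Bb implies Bb is the supertonic; that puts the tonic at Ab, and the lowercase numeral fits major mode.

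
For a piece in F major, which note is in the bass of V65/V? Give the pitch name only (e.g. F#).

B

The applied chord V65/V is rooted on G: G-B-D-F.
The figure 65 means first inversion — the third is in the bass.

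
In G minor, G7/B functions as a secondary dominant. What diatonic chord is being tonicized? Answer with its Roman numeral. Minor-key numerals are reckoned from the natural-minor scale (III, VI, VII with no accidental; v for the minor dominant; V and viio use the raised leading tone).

iv

The chord is a dominant seventh chord on G.
A dominant resolves down a perfect fifth: G → C. In G minor, C is scale degree 4, i.e. iv.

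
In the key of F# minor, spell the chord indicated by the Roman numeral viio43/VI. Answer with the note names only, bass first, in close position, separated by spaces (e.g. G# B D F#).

The slash marks an applied leading-tone chord: viio of VI. In F# minor, VI is D, so the leading tone to it is C#, a half step below.
Building a fully diminished seventh chord on C# gives C#-E-G-Bb.
With the 43 figure the chord is in second inversion; from the bass G upward in close position it reads G-Bb-C#-E.

G Bb C# E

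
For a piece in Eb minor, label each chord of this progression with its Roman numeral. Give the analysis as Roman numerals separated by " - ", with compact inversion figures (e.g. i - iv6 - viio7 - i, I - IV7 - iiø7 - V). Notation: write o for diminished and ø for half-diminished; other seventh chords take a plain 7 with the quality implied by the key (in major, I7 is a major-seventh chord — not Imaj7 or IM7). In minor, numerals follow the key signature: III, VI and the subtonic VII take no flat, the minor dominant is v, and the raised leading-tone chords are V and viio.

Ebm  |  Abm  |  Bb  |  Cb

i - iv - V - VI

Ebm: root Eb is the tonic; minor triad there is i.
Abm: minor triad on Ab = scale degree 4 → iv.
Bb has root Bb, degree 5 in Eb minor, so V.
Cb has root Cb, degree 6 in Eb minor, so VI.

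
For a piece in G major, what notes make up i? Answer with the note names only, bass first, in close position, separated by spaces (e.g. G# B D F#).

G Bb D

i is the minor tonic, borrowed from the parallel minor. In G major that root is G.
So the chord is G-Bb-D, a minor triad.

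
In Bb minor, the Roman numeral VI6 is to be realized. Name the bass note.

VI in Bb minor has root Gb; the chord is Gb-Bb-Db.
The figure 6 means first inversion — the third is in the bass.

Bb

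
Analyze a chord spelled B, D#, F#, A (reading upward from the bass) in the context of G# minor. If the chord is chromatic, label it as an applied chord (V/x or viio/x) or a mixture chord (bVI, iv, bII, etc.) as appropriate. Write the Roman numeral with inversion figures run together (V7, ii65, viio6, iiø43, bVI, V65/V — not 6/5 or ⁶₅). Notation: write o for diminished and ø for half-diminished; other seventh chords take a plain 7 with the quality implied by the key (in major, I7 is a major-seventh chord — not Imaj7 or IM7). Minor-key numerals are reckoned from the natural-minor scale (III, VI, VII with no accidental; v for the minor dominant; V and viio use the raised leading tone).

Stacked in thirds the chord is B-D#-F#-A: a dominant seventh chord on B.
B is not a diatonic chord root with this quality in G# minor, but it lies a perfect fifth above E (VI), so the chord functions as an applied dominant of VI.

V7/VI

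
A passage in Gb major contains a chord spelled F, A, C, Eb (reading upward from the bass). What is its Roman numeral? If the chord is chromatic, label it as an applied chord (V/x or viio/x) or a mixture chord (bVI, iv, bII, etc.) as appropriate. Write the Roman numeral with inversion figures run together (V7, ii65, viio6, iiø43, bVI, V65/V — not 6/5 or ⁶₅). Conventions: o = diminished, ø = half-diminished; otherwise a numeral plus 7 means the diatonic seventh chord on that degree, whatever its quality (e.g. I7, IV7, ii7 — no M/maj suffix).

V7/iii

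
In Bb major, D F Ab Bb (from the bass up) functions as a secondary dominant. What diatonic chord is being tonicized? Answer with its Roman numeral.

The chord is a dominant seventh chord on Bb.
A dominant resolves down a perfect fifth: Bb → Eb. In Bb major, Eb is scale degree 4, i.e. IV.

IV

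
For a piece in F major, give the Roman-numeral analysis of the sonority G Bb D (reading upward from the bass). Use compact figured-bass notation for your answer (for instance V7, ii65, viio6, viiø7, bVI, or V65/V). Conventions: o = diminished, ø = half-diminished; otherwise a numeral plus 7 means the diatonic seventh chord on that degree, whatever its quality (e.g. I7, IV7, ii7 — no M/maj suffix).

ii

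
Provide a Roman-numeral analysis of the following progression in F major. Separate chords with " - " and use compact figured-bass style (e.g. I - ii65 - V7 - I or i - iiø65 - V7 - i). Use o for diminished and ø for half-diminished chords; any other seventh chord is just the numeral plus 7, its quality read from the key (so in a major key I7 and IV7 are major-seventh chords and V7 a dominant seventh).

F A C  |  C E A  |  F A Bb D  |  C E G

I - iii6 - IV43 - V

F-A-C: root F is the tonic; major triad there is I.
C-E-A has root A, degree 3 in F major, so iii6.
F-A-Bb-D: root Bb is the subdominant; major seventh chord there is IV43.
C-E-G: root C is the dominant; major triad there is V.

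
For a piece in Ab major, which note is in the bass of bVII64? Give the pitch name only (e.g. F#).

Db

bVII in Ab major has root Gb; the chord is Gb-Bb-Db.
The figure 64 means second inversion — the fifth is in the bass.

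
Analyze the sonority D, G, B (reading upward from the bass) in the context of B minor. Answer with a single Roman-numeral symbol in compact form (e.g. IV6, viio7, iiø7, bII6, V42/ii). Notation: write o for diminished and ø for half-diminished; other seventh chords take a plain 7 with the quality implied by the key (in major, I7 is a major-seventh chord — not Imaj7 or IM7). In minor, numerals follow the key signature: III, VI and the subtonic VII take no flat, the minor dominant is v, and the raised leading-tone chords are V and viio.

Stacked in thirds the chord is G-B-D: a major triad on G.
In B minor, G is the submediant; the diatonic major triad there is VI.
With D in the bass the chord is in second inversion, so the figured bass is 64.

VI64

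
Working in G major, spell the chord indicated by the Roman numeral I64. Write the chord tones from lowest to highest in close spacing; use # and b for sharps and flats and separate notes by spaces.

In G major, scale degree 1 is G, and the diatonic chord built there is a major triad.
Stacking thirds from G gives G-B-D.
The figured bass 64 indicates second inversion, placing the fifth (D) in the bass: D-G-B.

D G B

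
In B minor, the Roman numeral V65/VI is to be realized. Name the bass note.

The applied chord V65/VI is rooted on D: D-F#-A-C.
The figure 65 means first inversion — the third is in the bass.

F#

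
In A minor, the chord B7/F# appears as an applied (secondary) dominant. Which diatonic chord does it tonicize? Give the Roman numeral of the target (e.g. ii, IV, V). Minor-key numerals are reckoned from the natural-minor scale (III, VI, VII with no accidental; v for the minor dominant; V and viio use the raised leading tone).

V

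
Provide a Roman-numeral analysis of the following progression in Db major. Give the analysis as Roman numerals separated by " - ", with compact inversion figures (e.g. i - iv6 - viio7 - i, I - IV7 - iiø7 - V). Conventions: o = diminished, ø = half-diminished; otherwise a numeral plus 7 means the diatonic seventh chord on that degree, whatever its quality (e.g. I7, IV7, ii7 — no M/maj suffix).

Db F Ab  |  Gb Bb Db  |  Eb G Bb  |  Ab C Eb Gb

Db-F-Ab: root Db is the tonic; major triad there is I.
Gb-Bb-Db: root Gb is the subdominant; major triad there is IV.
Eb-G-Bb: chromatic; Eb is V of V, so V/V.
Ab-C-Eb-Gb has root Ab, degree 5 in Db major, so V7.

I - IV - V/V - V7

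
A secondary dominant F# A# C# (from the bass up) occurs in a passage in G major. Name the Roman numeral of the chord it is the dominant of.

The chord is a major triad on F#.
A dominant resolves down a perfect fifth: F# → B. In G major, B is scale degree 3, i.e. iii.

iii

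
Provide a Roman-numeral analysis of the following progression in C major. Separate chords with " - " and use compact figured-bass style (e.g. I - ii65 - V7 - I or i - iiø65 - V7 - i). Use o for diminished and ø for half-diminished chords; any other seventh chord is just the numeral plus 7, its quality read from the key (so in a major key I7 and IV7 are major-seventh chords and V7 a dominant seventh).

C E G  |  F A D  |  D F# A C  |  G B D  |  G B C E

C-E-G: major triad on C = scale degree 1 → I.
F-A-D: root D is the supertonic; minor triad there is ii6.
D-F#-A-C: chromatic; D is V of V, so V7/V.
G-B-D has root G, degree 5 in C major, so V.
G-B-C-E: root C is the tonic; major seventh chord there is I43.

I - ii6 - V7/V - V - I43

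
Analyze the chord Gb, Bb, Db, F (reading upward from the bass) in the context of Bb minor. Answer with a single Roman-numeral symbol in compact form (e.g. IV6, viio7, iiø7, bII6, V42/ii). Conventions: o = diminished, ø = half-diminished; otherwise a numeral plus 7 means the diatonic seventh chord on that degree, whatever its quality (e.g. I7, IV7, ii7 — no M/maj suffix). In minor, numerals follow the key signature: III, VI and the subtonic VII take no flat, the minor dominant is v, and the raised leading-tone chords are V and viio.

VI7

The pitches Gb-Bb-Db-F form a major seventh chord rooted on Gb.
Gb is scale degree 6 in Bb minor, and a major seventh chord on that degree is written VI7.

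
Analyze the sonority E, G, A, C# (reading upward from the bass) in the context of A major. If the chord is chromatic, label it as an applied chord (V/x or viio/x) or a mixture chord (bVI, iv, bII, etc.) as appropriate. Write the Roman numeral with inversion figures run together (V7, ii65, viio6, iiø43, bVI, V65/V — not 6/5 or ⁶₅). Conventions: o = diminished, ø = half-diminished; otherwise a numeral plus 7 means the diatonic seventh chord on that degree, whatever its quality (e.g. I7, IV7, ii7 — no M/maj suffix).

V43/IV

Stacked in thirds the chord is A-C#-E-G: a dominant seventh chord on A.
A is not a diatonic chord root with this quality in A major, but it lies a perfect fifth above D (IV), so the chord functions as an applied dominant of IV.
With E in the bass the chord is in second inversion, so the figured bass is 43.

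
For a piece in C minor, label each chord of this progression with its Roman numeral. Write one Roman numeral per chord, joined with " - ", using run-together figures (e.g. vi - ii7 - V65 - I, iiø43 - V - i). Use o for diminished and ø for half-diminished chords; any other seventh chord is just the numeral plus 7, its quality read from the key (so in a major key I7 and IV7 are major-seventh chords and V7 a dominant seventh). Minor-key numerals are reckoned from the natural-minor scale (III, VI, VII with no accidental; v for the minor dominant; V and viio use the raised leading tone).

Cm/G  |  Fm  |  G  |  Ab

i64 - iv - V - VI

Cm/G: minor triad on C = scale degree 1 → i64.
Fm: minor triad on F = scale degree 4 → iv.
G: root G is the dominant; major triad there is V.
Ab: root Ab is the submediant; major triad there is VI.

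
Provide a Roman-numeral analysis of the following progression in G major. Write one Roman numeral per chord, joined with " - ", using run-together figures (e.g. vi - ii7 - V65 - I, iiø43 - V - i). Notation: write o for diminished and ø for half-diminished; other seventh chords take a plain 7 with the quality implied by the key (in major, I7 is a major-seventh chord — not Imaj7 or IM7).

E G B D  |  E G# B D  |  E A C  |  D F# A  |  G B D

vi7 - V7/ii - ii64 - V - I

E-G-B-D: minor seventh chord on E = scale degree 6 → vi7.
E-G#-B-D is the secondary dominant of ii (dominant seventh chord on E): V7/ii.
E-A-C: minor triad on A = scale degree 2 → ii64.
D-F#-A: root D is the dominant; major triad there is V.
G-B-D: major triad on G = scale degree 1 → I.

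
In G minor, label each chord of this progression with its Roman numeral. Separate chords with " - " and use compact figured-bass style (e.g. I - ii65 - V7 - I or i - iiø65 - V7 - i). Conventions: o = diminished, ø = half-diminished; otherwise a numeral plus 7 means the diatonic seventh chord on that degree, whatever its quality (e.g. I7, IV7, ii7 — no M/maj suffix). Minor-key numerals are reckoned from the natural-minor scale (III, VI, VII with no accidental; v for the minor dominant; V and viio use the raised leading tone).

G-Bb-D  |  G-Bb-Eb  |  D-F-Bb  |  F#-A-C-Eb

G-Bb-D: root G is the tonic; minor triad there is i.
G-Bb-Eb: major triad on Eb = scale degree 6 → VI6.
D-F-Bb: major triad on Bb = scale degree 3 → III6.
F#-A-C-Eb: fully diminished seventh chord on F# = scale degree 7 → viio7.

i - VI6 - III6 - viio7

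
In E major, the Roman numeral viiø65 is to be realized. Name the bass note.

viiø in E major has root D#; the chord is D#-F#-A-C#.
The figure 65 means first inversion — the third is in the bass.

F#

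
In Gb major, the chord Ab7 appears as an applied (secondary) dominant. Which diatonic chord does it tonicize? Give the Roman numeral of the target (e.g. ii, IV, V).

The chord is a dominant seventh chord on Ab.
A dominant resolves down a perfect fifth: Ab → Db. In Gb major, Db is scale degree 5, i.e. V.

V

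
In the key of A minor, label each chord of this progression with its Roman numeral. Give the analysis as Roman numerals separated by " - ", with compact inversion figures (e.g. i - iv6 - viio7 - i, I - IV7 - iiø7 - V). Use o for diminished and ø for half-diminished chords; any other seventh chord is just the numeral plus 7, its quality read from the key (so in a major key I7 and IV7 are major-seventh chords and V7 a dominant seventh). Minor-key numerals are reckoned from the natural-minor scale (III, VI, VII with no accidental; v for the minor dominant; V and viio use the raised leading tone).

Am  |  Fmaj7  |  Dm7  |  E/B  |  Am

Am: root A is the tonic; minor triad there is i.
Fmaj7 has root F, degree 6 in A minor, so VI7.
Dm7: root D is the subdominant; minor seventh chord there is iv7.
E/B has root E, degree 5 in A minor, so V64.
Am: root A is the tonic; minor triad there is i.

i - VI7 - iv7 - V64 - i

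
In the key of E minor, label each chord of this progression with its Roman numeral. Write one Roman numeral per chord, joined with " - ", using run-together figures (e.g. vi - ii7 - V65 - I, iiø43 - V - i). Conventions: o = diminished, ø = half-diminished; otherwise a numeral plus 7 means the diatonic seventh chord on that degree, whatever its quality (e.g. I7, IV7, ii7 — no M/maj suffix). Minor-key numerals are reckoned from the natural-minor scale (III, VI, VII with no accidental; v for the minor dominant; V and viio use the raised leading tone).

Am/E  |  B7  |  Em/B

Am/E has root A, degree 4 in E minor, so iv64.
B7 has root B, degree 5 in E minor, so V7.
Em/B: minor triad on E = scale degree 1 → i64.

iv64 - V7 - i64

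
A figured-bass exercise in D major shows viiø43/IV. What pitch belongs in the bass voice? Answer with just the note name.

C

The applied chord viiø43/IV is rooted on F#: F#-A-C-E.
The figure 43 means second inversion — the fifth is in the bass.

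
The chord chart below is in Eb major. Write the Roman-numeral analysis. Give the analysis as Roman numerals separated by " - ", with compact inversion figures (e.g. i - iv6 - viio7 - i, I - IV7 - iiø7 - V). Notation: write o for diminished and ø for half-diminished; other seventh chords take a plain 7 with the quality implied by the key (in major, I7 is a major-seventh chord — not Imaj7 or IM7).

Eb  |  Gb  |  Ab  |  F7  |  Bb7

I - bIII - IV - V7/V - V7

Eb: root Eb is the tonic; major triad there is I.
Gb: major triad on Gb — chromatic; bIII (borrowed from the parallel minor).
Ab has root Ab, degree 4 in Eb major, so IV.
F7: a dominant seventh chord on F, the applied dominant of V → V7/V.
Bb7 has root Bb, degree 5 in Eb major, so V7.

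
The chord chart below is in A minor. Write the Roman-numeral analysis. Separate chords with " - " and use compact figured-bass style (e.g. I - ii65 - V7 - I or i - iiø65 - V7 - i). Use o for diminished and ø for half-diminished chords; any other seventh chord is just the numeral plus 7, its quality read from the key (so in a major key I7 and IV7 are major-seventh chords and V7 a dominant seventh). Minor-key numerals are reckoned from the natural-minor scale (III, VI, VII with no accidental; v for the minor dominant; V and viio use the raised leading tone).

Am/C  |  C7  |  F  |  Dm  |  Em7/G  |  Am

Am/C: root A is the tonic; minor triad there is i6.
C7: chromatic; C is V of VI, so V7/VI.
F: major triad on F = scale degree 6 → VI.
Dm: minor triad on D = scale degree 4 → iv.
Em7/G has root E, degree 5 in A minor, so v65.
Am: minor triad on A = scale degree 1 → i.

i6 - V7/VI - VI - iv - v65 - i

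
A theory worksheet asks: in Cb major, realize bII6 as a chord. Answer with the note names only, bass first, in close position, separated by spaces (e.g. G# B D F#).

Fb Abb Dbb

bII6 is the Neapolitan sixth — a major triad on the lowered second degree, here in its customary first inversion. In Cb major that root is Dbb.
So the chord is Dbb-Fb-Abb.
The figured bass 6 indicates first inversion, placing the third (Fb) in the bass: Fb-Abb-Dbb.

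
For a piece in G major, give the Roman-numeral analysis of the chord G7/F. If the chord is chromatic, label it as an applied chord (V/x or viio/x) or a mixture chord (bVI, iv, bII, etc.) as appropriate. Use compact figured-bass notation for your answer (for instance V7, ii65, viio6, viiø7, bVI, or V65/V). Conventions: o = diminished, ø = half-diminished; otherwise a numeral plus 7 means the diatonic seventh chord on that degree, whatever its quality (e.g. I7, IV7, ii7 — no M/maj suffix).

Stacked in thirds the chord is G-B-D-F: a dominant seventh chord on G.
G is not a diatonic chord root with this quality in G major, but it lies a perfect fifth above C (IV), so the chord functions as an applied dominant of IV.
With F in the bass the chord is in third inversion, so the figured bass is 42.

V42/IV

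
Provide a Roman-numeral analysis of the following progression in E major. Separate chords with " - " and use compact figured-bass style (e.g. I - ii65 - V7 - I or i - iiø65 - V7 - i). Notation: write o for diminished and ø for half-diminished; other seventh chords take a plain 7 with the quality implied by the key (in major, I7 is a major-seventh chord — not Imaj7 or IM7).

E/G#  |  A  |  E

E/G# has root E, degree 1 in E major, so I6.
A: major triad on A = scale degree 4 → IV.
E: major triad on E = scale degree 1 → I.

I6 - IV - I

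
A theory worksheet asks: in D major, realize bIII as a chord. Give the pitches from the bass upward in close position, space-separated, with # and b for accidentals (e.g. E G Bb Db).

F A C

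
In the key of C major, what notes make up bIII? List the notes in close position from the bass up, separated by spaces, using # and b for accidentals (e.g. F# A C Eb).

Scale degree 3 in C major is E; lowering it a half step gives Eb. bIII is a major triad on the lowered third degree, borrowed from the parallel minor.
So the chord is Eb-G-Bb, a major triad.

Eb G Bb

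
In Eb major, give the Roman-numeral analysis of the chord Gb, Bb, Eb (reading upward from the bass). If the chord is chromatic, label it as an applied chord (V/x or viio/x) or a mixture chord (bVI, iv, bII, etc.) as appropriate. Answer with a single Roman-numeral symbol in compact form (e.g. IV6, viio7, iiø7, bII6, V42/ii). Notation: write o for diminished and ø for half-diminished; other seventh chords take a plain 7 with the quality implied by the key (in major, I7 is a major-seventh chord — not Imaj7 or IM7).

i6

Stacked in thirds the chord is Eb-Gb-Bb: a minor triad on Eb.
Eb is the first degree of Eb major. This is the minor tonic, borrowed from the parallel minor.
With Gb in the bass the chord is in first inversion, so the figured bass is 6.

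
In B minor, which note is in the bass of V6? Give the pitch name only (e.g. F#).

A#

V in B minor has root F#; the chord is F#-A#-C#.
The figure 6 means first inversion — the third is in the bass.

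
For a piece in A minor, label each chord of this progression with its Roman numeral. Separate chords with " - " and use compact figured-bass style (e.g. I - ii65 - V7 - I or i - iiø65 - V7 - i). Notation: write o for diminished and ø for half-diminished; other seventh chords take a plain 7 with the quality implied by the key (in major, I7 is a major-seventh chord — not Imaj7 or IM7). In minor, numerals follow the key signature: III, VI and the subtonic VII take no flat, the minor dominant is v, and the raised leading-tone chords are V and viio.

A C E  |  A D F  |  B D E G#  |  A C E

A-C-E: minor triad on A = scale degree 1 → i.
A-D-F: root D is the subdominant; minor triad there is iv64.
B-D-E-G#: root E is the dominant; dominant seventh chord there is V43.
A-C-E: minor triad on A = scale degree 1 → i.

i - iv64 - V43 - i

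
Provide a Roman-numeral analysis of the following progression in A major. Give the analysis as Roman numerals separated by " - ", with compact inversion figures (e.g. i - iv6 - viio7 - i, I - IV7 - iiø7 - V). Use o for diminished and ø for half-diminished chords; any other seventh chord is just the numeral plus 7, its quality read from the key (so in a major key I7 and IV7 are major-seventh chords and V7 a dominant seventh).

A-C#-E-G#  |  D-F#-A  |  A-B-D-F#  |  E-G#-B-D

I7 - IV - ii42 - V7

A-C#-E-G#: root A is the tonic; major seventh chord there is I7.
D-F#-A has root D, degree 4 in A major, so IV.
A-B-D-F# has root B, degree 2 in A major, so ii42.
E-G#-B-D has root E, degree 5 in A major, so V7.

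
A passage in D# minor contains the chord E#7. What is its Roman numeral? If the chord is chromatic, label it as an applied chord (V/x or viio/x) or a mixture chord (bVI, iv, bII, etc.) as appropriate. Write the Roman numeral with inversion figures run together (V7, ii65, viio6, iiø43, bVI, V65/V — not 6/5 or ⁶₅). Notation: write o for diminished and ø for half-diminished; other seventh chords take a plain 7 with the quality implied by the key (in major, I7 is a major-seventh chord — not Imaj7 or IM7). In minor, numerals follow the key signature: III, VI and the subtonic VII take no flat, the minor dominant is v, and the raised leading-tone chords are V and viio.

V7/V

The pitches E#-G##-B#-D# form a dominant seventh chord rooted on E#.
E# is not a diatonic chord root with this quality in D# minor, but it lies a perfect fifth above A# (V), so the chord functions as an applied dominant of V.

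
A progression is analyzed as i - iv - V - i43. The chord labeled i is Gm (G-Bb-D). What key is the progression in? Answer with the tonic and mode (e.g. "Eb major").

i is given as G-Bb-D — a minor triad with root G.
If G is scale degree 1 and the mode makes that degree carry a minor triad, the tonic is G and the mode is minor.

G minor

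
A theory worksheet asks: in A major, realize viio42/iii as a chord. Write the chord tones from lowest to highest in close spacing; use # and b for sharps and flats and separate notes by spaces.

A B# D# F#

The slash marks an applied leading-tone chord: viio of iii. In A major, iii is C#, so the leading tone to it is B#, a half step below.
Building a fully diminished seventh chord on B# gives B#-D#-F#-A.
The figured bass 42 indicates third inversion, placing the seventh (A) in the bass: A-B#-D#-F#.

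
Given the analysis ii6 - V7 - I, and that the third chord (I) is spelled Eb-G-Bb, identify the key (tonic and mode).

Eb major

The anchor chord is a major triad on Eb, labeled I.
If Eb is scale degree 1 and the mode makes that degree carry a major triad, the tonic is Eb and the mode is major.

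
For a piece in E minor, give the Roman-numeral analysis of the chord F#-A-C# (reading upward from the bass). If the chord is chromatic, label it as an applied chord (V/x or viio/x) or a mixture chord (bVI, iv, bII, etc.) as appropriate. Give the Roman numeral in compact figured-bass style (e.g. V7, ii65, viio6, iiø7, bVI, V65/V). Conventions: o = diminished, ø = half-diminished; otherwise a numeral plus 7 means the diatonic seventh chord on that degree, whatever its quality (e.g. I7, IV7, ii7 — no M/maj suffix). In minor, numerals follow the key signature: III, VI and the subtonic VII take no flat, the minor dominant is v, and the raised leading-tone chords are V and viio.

Stacked in thirds the chord is F#-A-C#: a minor triad on F#.
F# is the second degree of E minor. This is the minor supertonic, borrowed from the parallel major (the Dorian ii).

ii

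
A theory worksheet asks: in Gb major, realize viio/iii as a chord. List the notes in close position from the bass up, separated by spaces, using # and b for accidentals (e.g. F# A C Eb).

The slash marks an applied leading-tone chord: viio of iii. In Gb major, iii is Bb, so the leading tone to it is A, a half step below.
Building a diminished triad on A gives A-C-Eb.

A C Eb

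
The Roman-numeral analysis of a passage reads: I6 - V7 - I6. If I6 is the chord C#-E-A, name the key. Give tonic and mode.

The chord A/C# is a major triad rooted on A; its label is I6.
If A is scale degree 1 and the mode makes that degree carry a major triad, the tonic is A and the mode is major.

A major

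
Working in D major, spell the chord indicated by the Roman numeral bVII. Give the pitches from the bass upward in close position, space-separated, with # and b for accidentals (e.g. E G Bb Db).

C E G

bVII is a major triad on the lowered seventh degree (the subtonic), borrowed from the parallel minor. In D major that root is C.
So the chord is C-E-G.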